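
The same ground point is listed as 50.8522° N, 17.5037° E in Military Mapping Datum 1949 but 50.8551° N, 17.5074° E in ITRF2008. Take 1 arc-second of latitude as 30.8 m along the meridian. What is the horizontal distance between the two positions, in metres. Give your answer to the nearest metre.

413 m

Δφ = 50.8551° − 50.8522° = +0.0029°; Δλ = 17.5074° − 17.5037° = +0.0037°.
1° of latitude = 3600 × 30.80 = 110880 m.
ΔN = Δφ × 110880 = 321.6 m; ΔE = Δλ × 110880 × cos(50.8522°) = +0.0037 × 110880 × 0.631323 = 259.0 m.
Distance = √(ΔE² + ΔN²) = √(259.0² + 321.6²) = 412.9 m.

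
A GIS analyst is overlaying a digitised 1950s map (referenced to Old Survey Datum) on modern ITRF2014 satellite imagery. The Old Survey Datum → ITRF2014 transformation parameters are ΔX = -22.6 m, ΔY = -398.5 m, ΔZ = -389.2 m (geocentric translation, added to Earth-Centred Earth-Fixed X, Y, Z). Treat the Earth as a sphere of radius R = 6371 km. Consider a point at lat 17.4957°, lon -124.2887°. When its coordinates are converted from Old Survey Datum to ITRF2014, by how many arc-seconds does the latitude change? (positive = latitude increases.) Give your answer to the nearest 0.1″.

sin φ = 0.300634, cos φ = 0.953740, sin λ = -0.826209, cos λ = -0.563363.
North component: ΔN = −sin φ cos λ·ΔX − sin φ sin λ·ΔY + cos φ·ΔZ = −(0.300634)(-0.563363)(-22.6) − (0.300634)(-0.826209)(-398.5) + (0.953740)(-389.2) = -474.01 m.
1° of latitude spans πR/180 = 111195 m, so Δφ = -474.01 / 111195 × 3600 = -15.346″.

Δφ = -15.3″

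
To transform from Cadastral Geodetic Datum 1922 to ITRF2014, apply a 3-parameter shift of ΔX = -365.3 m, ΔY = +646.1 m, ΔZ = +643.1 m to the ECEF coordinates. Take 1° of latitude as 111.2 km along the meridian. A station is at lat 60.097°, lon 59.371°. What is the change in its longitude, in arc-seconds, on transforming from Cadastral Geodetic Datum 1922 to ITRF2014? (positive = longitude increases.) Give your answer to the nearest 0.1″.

Δλ = 41.8″

sin φ = 0.866871, cos φ = 0.498533, sin λ = 0.860484, cos λ = 0.509477.
East component: ΔE = −sin λ·ΔX + cos λ·ΔY = −(0.860484)(-365.3) + (0.509477)(646.1) = 643.51 m.
1° of latitude spans 111200 m; at latitude φ, 1° of longitude spans that × cos φ = 55436.9 m, so Δλ = 643.51 / 55436.9 × 3600 = 41.789″.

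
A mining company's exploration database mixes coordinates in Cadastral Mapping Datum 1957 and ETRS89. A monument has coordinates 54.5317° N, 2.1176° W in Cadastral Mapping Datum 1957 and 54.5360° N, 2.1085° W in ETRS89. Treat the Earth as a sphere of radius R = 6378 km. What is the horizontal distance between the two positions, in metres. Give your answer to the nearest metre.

Δφ = 54.5360° − 54.5317° = +0.0043°; Δλ = -2.1085° − -2.1176° = +0.0091°.
1° along a meridian = πR/180 = 111317 m.
ΔN = Δφ × 111317 = 478.7 m; ΔE = Δλ × 111317 × cos(54.5317°) = +0.0091 × 111317 × 0.580252 = 587.8 m.
Distance = √(ΔE² + ΔN²) = √(587.8² + 478.7²) = 758.0 m.

758 m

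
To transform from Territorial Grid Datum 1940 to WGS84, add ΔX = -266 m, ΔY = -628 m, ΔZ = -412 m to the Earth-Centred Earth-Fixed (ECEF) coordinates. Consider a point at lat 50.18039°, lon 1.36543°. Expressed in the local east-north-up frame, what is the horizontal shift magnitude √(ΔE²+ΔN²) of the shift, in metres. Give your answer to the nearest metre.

The local east axis at (φ, λ) is (−sin λ, cos λ, 0), so ΔE = −sin(1.36543°)·(-266) + cos(1.36543°)·(-628) = -621.48 m.
The local north axis is (−sin φ cos λ, −sin φ sin λ, cos φ), giving ΔN = 204.247 + 11.494 − 263.834 = -48.09 m.
Horizontal magnitude = √(ΔE² + ΔN²) = √((-621.48)² + (-48.09)²) = 623.34 m.

623 m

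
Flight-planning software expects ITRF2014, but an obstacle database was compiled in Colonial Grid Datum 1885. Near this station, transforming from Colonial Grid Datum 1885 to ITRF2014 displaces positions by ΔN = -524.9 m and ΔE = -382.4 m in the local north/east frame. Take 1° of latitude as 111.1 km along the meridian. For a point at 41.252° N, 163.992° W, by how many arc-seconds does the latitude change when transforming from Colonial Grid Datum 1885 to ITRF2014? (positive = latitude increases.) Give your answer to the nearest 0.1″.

Δφ = -17.0″

1° of latitude = 111.1 km, so Δφ = -524.9 / 111100 = -0.0047246° = -17.008″.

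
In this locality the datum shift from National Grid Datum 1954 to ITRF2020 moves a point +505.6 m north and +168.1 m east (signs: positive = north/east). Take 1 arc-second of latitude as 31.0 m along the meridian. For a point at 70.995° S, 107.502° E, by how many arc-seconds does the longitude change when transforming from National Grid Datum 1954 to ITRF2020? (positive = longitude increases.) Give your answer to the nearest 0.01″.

Δλ = 16.65″

At latitude -70.995°, cos φ = 0.325651.
1″ of longitude at this latitude = 31.00 × cos φ = 10.0952 m, so Δλ = 168.1 / 10.0952 = 16.652″.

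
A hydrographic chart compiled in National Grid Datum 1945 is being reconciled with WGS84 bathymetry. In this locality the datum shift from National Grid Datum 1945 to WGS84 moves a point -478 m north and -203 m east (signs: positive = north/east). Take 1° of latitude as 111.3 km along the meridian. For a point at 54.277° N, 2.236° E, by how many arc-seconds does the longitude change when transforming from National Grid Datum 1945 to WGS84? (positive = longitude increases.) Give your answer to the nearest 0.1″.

At latitude 54.277°, cos φ = 0.583867.
1° of longitude at this latitude = 111.3 × cos φ = 64.98 km, so Δλ = -203.0 / 64984.4 = -0.0031238° = -11.246″.

Δλ = -11.2″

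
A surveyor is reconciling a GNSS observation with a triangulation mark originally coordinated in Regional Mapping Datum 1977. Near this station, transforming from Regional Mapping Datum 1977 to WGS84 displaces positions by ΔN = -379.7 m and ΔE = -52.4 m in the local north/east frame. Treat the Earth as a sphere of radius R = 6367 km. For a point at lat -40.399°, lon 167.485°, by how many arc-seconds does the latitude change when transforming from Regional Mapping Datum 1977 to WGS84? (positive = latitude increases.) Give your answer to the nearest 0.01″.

Δφ = -12.30″

On a sphere of radius R, 1 rad of latitude = R, so Δφ = ΔN / R = -379.7 / 6367000 = -5.9636e-05 rad = -12.301″.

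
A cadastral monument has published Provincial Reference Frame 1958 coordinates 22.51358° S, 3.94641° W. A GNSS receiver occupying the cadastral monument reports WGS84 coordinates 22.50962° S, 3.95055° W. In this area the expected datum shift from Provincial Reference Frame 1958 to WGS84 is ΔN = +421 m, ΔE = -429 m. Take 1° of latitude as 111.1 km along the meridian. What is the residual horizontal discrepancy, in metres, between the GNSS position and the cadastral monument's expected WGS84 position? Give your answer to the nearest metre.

19 m

Observed coordinate differences: Δφ = +0.00396°, Δλ = -0.00414°.
Converting to metres (1° lat = 111100 m, cos φ = 0.923789): observed ΔN = 440.0 m, observed ΔE = -424.9 m.
Subtracting the expected shift leaves a residual of 440.0 − (421) = 19.0 m north and -424.9 − (-429) = 4.1 m east.
Residual distance = √(19.0² + 4.1²) = 19.4 m.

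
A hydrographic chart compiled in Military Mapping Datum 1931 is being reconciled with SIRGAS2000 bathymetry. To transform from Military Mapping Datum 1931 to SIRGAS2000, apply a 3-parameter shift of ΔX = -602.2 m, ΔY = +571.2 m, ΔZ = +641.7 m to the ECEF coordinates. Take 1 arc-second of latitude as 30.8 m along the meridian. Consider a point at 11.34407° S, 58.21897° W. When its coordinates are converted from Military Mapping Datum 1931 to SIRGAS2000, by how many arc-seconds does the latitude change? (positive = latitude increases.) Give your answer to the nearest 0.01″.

sin φ = -0.196700, cos φ = 0.980464, sin λ = -0.850067, cos λ = 0.526674.
North component: ΔN = −sin φ cos λ·ΔX − sin φ sin λ·ΔY + cos φ·ΔZ = −(-0.196700)(0.526674)(-602.2) − (-0.196700)(-0.850067)(571.2) + (0.980464)(641.7) = 471.27 m.
1° of latitude spans 3600 × 30.80 = 110880 m, so Δφ = 471.27 / 110880 × 3600 = 15.301″.

Δφ = 15.30″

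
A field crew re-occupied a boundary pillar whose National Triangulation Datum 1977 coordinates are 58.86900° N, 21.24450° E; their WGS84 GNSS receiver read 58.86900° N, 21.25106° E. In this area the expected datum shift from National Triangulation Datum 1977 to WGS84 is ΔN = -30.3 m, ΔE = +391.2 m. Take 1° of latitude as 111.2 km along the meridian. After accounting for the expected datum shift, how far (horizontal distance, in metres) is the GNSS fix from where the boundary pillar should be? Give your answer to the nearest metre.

Observed coordinate differences: Δφ = +0.00000°, Δλ = +0.00656°.
Converting to metres (1° lat = 111200 m, cos φ = 0.516997): observed ΔN = 0.0 m, observed ΔE = 377.1 m.
Subtracting the expected shift leaves a residual of 0.0 − (-30.3) = 30.3 m north and 377.1 − (391.2) = -14.1 m east.
Residual distance = √(30.3² + (-14.1)²) = 33.4 m.

33 m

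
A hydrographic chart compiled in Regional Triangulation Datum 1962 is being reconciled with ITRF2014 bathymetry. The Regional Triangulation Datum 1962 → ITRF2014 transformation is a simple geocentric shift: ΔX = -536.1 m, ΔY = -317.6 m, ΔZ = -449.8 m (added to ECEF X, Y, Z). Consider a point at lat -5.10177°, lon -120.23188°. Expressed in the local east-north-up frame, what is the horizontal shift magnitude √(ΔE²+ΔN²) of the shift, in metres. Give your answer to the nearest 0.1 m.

The local east axis at (φ, λ) is (−sin λ, cos λ, 0), so ΔE = −sin(-120.23188°)·(-536.1) + cos(-120.23188°)·(-317.6) = -303.28 m.
The local north axis is (−sin φ cos λ, −sin φ sin λ, cos φ), giving ΔN = 24.003 + 24.401 − 448.018 = -399.61 m.
Horizontal magnitude = √(ΔE² + ΔN²) = √((-303.28)² + (-399.61)²) = 501.66 m.

501.7 m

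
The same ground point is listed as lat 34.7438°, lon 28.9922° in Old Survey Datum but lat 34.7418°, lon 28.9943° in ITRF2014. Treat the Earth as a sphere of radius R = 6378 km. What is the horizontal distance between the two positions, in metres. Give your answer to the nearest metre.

294 m

Δφ = 34.7418° − 34.7438° = -0.0020°; Δλ = 28.9943° − 28.9922° = +0.0021°.
1° along a meridian = πR/180 = 111317 m.
ΔN = Δφ × 111317 = -222.6 m; ΔE = Δλ × 111317 × cos(34.7438°) = +0.0021 × 111317 × 0.821709 = 192.1 m.
Distance = √(ΔE² + ΔN²) = √(192.1² + (-222.6)²) = 294.0 m.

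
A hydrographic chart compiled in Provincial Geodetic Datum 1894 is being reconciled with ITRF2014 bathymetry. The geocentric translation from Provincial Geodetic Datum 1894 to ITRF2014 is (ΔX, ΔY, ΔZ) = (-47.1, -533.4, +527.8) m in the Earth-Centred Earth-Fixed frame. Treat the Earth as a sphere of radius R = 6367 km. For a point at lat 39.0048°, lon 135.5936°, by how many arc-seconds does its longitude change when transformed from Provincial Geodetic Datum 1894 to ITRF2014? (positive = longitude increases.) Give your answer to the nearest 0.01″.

sin φ = 0.629385, cos φ = 0.777093, sin λ = 0.699743, cos λ = -0.714395.
East component: ΔE = −sin λ·ΔX + cos λ·ΔY = −(0.699743)(-47.1) + (-0.714395)(-533.4) = 414.02 m.
1° of latitude spans πR/180 = 111125 m; at latitude φ, 1° of longitude spans that × cos φ = 86354.6 m, so Δλ = 414.02 / 86354.6 × 3600 = 17.260″.

Δλ = 17.26″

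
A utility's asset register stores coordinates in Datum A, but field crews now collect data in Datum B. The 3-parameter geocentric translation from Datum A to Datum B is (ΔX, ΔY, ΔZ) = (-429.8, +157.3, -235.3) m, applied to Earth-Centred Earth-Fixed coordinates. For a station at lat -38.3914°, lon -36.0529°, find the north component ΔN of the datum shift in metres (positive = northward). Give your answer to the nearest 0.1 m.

ΔN = -457.7 m

At φ = -38.3914°, λ = -36.0529°: sin φ = -0.621030, cos φ = 0.783787, sin λ = -0.588532, cos λ = 0.808474.
ΔN = −sin φ cos λ·ΔX − sin φ sin λ·ΔY + cos φ·ΔZ = −(-0.621030)(0.808474)(-429.8) − (-0.621030)(-0.588532)(157.3) + (0.783787)(-235.3) = -457.71 m.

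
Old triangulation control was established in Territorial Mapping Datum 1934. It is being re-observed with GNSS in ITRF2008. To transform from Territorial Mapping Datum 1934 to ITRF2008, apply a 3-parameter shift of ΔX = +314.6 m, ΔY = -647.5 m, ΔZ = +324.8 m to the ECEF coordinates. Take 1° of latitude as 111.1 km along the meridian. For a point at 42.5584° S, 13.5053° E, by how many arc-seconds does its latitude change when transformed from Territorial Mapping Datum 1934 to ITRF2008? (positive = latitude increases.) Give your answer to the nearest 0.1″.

sin φ = -0.676341, cos φ = 0.736588, sin λ = 0.233535, cos λ = 0.972348.
North component: ΔN = −sin φ cos λ·ΔX − sin φ sin λ·ΔY + cos φ·ΔZ = −(-0.676341)(0.972348)(314.6) − (-0.676341)(0.233535)(-647.5) + (0.736588)(324.8) = 343.86 m.
1° of latitude spans 111100 m, so Δφ = 343.86 / 111100 × 3600 = 11.142″.

Δφ = 11.1″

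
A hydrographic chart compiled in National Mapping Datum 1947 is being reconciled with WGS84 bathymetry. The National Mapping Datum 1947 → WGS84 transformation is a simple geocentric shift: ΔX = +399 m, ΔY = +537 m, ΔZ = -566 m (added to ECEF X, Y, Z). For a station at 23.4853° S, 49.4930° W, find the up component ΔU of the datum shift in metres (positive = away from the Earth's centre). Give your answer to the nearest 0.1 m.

At φ = -23.4853°, λ = -49.4930°: sin φ = -0.398514, cos φ = 0.917162, sin λ = -0.760327, cos λ = 0.649541.
ΔU = cos φ cos λ·ΔX + cos φ sin λ·ΔY + sin φ·ΔZ = (0.917162)(0.649541)(399) + (0.917162)(-0.760327)(537) + (-0.398514)(-566) = 88.78 m.

ΔU = 88.8 m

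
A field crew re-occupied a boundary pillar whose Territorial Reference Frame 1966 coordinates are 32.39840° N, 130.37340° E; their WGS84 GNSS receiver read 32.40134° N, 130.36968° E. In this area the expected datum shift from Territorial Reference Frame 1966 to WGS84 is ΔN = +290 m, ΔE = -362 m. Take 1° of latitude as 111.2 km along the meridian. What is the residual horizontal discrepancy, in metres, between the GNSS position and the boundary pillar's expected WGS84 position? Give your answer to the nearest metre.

Observed coordinate differences: Δφ = +0.00294°, Δλ = -0.00372°.
Converting to metres (1° lat = 111200 m, cos φ = 0.844343): observed ΔN = 326.9 m, observed ΔE = -349.3 m.
Subtracting the expected shift leaves a residual of 326.9 − (290) = 36.9 m north and -349.3 − (-362) = 12.7 m east.
Residual distance = √(36.9² + 12.7²) = 39.1 m.

39 m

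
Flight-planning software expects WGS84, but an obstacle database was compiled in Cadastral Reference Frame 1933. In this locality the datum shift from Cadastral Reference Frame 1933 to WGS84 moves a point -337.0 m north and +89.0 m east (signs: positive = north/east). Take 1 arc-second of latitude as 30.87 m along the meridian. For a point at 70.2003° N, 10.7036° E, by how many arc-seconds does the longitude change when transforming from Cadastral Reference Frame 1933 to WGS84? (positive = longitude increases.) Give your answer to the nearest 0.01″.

Δλ = 8.51″

At latitude 70.2003°, cos φ = 0.338733.
1″ of longitude at this latitude = 30.87 × cos φ = 10.4567 m, so Δλ = 89.0 / 10.4567 = 8.511″.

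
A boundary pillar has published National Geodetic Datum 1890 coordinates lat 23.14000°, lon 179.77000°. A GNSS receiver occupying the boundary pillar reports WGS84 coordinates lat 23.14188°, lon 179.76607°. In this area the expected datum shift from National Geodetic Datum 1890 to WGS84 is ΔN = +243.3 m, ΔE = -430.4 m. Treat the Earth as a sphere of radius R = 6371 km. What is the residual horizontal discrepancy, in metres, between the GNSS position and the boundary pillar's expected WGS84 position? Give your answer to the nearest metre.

Observed coordinate differences: Δφ = +0.00188°, Δλ = -0.00393°.
Converting to metres (1° lat = 111195 m, cos φ = 0.919547): observed ΔN = 209.0 m, observed ΔE = -401.8 m.
Subtracting the expected shift leaves a residual of 209.0 − (243.3) = -34.3 m north and -401.8 − (-430.4) = 28.6 m east.
Residual distance = √((-34.3)² + 28.6²) = 44.6 m.

45 m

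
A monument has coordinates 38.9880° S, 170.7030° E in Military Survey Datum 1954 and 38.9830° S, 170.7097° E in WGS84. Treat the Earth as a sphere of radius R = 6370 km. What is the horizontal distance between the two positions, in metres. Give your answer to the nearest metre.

Δφ = -38.9830° − -38.9880° = +0.0050°; Δλ = 170.7097° − 170.7030° = +0.0067°.
1° along a meridian = πR/180 = 111177 m.
ΔN = Δφ × 111177 = 555.9 m; ΔE = Δλ × 111177 × cos(-38.9880°) = +0.0067 × 111177 × 0.777278 = 579.0 m.
Distance = √(ΔE² + ΔN²) = √(579.0² + 555.9²) = 802.6 m.

803 m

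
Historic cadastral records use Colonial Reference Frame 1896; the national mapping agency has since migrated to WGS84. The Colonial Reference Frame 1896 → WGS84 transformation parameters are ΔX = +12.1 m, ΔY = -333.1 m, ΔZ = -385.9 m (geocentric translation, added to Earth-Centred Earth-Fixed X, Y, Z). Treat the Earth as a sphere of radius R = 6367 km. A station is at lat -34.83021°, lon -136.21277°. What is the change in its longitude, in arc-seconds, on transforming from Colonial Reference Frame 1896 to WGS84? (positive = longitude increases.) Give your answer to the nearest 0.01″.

Δλ = 9.82″

sin φ = -0.571146, cos φ = 0.820848, sin λ = -0.691982, cos λ = -0.721914.
East component: ΔE = −sin λ·ΔX + cos λ·ΔY = −(-0.691982)(12.1) + (-0.721914)(-333.1) = 248.84 m.
1° of latitude spans πR/180 = 111125 m; at latitude φ, 1° of longitude spans that × cos φ = 91216.8 m, so Δλ = 248.84 / 91216.8 × 3600 = 9.821″.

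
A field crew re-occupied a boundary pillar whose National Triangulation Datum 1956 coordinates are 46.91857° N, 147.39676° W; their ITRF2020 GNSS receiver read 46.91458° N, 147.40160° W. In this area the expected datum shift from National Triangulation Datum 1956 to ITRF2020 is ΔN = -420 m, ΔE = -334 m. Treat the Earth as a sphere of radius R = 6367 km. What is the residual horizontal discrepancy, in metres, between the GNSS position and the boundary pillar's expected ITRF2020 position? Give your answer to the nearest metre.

41 m

Observed coordinate differences: Δφ = -0.00399°, Δλ = -0.00484°.
Converting to metres (1° lat = 111125 m, cos φ = 0.683037): observed ΔN = -443.4 m, observed ΔE = -367.4 m.
Subtracting the expected shift leaves a residual of -443.4 − (-420) = -23.4 m north and -367.4 − (-334) = -33.4 m east.
Residual distance = √((-23.4)² + (-33.4)²) = 40.7 m.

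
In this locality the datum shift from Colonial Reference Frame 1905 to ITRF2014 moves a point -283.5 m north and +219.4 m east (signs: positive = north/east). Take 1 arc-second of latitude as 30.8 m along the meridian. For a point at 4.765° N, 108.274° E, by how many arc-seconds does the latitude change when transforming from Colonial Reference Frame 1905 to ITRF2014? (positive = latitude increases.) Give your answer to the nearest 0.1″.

1″ of latitude = 30.80 m, so Δφ = -283.5 / 30.80 = -9.205″.

Δφ = -9.2″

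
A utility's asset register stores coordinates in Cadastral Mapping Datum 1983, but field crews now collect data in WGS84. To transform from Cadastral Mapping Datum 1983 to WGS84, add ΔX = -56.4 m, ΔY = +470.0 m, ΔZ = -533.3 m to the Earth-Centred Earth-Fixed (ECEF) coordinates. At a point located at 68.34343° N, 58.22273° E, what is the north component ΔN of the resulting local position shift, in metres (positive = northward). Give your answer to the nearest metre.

ΔN = -541 m

The local north axis is (−sin φ cos λ, −sin φ sin λ, cos φ), giving ΔN = 27.605 − 371.345 − 196.810 = -540.55 m.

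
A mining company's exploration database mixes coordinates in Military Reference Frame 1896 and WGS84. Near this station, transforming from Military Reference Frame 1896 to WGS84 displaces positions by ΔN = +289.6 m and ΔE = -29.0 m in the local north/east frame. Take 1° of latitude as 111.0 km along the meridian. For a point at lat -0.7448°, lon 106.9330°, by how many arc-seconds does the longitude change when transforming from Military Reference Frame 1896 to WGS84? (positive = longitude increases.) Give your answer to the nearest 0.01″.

Δλ = -0.94″

At latitude -0.7448°, cos φ = 0.999916.
1° of longitude at this latitude = 111.0 × cos φ = 110.99 km, so Δλ = -29.0 / 110990.6 = -0.0002613° = -0.941″.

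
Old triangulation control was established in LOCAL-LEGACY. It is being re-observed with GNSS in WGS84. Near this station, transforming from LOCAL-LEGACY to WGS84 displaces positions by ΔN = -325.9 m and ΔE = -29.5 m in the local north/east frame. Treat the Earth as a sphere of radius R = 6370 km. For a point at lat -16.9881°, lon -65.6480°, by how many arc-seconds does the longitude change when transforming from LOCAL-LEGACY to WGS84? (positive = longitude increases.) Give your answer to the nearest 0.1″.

Δλ = -1.0″

At latitude -16.9881°, cos φ = 0.956365.
One radian of longitude at latitude φ spans R cos φ, so Δλ = ΔE / (R cos φ) = -29.5 / (6370000 × 0.956365) = -4.8424e-06 rad = -0.999″.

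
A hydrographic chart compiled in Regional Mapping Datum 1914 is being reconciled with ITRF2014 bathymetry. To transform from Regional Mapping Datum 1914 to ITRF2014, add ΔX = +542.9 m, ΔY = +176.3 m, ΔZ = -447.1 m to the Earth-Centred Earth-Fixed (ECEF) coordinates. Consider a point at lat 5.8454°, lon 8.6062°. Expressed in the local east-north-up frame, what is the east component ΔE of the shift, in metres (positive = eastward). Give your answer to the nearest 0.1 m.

ΔE = 93.1 m

At φ = 5.8454°, λ = 8.6062°: sin φ = 0.101845, cos φ = 0.994800, sin λ = 0.149642, cos λ = 0.988740.
ΔE = −sin λ·ΔX + cos λ·ΔY = −(0.149642)·(542.9) + (0.988740)·(176.3) = 93.07 m.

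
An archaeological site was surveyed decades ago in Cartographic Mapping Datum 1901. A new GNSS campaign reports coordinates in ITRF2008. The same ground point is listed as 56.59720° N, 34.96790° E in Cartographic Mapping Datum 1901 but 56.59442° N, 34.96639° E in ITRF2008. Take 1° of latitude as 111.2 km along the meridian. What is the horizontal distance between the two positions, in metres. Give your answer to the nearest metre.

323 m

Δφ = 56.59442° − 56.59720° = -0.00278°; Δλ = 34.96639° − 34.96790° = -0.00151°.
ΔN = Δφ × 111200 = -309.1 m; ΔE = Δλ × 111200 × cos(56.59720°) = -0.00151 × 111200 × 0.550522 = -92.4 m.
Distance = √(ΔE² + ΔN²) = √((-92.4)² + (-309.1)²) = 322.7 m.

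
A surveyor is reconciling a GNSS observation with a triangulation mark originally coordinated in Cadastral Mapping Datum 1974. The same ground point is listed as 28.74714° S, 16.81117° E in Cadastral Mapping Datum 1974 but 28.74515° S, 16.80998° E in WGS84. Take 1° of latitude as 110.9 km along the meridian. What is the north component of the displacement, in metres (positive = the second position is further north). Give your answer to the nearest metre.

Δφ = -28.74515° − -28.74714° = +0.00199°; Δλ = 16.80998° − 16.81117° = -0.00119°.
ΔN = Δφ × 110900 = 220.7 m; ΔE = Δλ × 110900 × cos(-28.74714°) = -0.00119 × 110900 × 0.876751 = -115.7 m.

ΔN = 221 m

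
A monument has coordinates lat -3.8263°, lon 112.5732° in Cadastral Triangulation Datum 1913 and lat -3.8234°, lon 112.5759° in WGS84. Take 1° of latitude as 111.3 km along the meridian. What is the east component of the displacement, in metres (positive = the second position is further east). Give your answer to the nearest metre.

ΔE = 300 m

Δφ = -3.8234° − -3.8263° = +0.0029°; Δλ = 112.5759° − 112.5732° = +0.0027°.
ΔN = Δφ × 111300 = 322.8 m; ΔE = Δλ × 111300 × cos(-3.8263°) = +0.0027 × 111300 × 0.997771 = 299.8 m.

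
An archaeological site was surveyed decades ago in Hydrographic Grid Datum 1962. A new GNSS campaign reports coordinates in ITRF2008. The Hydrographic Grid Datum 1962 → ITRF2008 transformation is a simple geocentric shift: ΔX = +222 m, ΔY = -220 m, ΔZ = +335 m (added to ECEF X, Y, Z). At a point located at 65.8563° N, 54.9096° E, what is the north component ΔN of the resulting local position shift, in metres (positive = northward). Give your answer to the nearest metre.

The local north axis is (−sin φ cos λ, −sin φ sin λ, cos φ), giving ΔN = -116.457 + 164.267 + 137.024 = 184.83 m.

ΔN = 185 m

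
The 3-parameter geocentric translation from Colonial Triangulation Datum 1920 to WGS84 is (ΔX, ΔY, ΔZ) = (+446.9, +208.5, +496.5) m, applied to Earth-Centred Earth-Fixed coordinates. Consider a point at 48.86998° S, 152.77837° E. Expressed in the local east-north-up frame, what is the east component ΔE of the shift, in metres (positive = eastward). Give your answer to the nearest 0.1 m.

ΔE = -389.8 m

At φ = -48.86998°, λ = 152.77837°: sin φ = -0.753219, cos φ = 0.657770, sin λ = 0.457434, cos λ = -0.889244.
ΔE = −sin λ·ΔX + cos λ·ΔY = −(0.457434)·(446.9) + (-0.889244)·(208.5) = -389.83 m.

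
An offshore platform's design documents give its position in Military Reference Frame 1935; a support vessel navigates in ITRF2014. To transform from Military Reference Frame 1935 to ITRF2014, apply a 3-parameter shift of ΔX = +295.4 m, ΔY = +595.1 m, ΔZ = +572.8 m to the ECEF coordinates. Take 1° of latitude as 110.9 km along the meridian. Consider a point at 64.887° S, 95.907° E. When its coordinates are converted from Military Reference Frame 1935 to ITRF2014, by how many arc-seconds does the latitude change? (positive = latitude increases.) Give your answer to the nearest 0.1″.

sin φ = -0.905473, cos φ = 0.424405, sin λ = 0.994690, cos λ = -0.102914.
North component: ΔN = −sin φ cos λ·ΔX − sin φ sin λ·ΔY + cos φ·ΔZ = −(-0.905473)(-0.102914)(295.4) − (-0.905473)(0.994690)(595.1) + (0.424405)(572.8) = 751.56 m.
1° of latitude spans 110900 m, so Δφ = 751.56 / 110900 × 3600 = 24.397″.

Δφ = 24.4″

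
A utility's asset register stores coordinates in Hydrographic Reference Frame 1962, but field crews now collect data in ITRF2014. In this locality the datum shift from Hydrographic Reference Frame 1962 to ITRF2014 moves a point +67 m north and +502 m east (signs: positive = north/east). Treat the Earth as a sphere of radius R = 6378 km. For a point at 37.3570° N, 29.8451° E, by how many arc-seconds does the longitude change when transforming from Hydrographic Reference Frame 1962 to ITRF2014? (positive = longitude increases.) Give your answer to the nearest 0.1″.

Δλ = 20.4″

At latitude 37.3570°, cos φ = 0.794870.
One radian of longitude at latitude φ spans R cos φ, so Δλ = ΔE / (R cos φ) = 502.0 / (6378000 × 0.794870) = 9.9020e-05 rad = 20.424″.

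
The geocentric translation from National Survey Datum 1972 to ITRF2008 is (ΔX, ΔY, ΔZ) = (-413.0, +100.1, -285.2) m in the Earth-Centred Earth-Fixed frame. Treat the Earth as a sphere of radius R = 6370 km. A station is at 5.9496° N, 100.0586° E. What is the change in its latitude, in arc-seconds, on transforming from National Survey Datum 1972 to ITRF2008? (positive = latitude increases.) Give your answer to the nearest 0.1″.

sin φ = 0.103654, cos φ = 0.994613, sin λ = 0.984630, cos λ = -0.174655.
North component: ΔN = −sin φ cos λ·ΔX − sin φ sin λ·ΔY + cos φ·ΔZ = −(0.103654)(-0.174655)(-413.0) − (0.103654)(0.984630)(100.1) + (0.994613)(-285.2) = -301.36 m.
1° of latitude spans πR/180 = 111177 m, so Δφ = -301.36 / 111177 × 3600 = -9.758″.

Δφ = -9.8″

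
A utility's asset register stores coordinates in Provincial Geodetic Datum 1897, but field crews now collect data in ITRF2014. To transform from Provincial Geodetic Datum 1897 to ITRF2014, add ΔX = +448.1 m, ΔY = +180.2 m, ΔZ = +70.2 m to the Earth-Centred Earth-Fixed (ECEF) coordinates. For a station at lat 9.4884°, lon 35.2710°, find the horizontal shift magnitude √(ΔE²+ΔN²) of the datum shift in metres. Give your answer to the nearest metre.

The local east axis at (φ, λ) is (−sin λ, cos λ, 0), so ΔE = −sin(35.2710°)·448.1 + cos(35.2710°)·180.2 = -111.63 m.
The local north axis is (−sin φ cos λ, −sin φ sin λ, cos φ), giving ΔN = -60.308 − 17.153 + 69.240 = -8.22 m.
Horizontal magnitude = √(ΔE² + ΔN²) = √((-111.63)² + (-8.22)²) = 111.93 m.

112 m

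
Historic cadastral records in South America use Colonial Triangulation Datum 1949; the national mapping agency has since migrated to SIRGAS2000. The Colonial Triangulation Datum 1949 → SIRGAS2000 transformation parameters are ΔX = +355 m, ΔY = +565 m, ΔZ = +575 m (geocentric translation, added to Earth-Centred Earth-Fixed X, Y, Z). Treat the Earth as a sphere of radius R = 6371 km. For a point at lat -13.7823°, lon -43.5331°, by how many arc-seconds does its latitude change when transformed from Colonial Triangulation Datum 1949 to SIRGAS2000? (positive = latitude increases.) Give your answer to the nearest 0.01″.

sin φ = -0.238233, cos φ = 0.971208, sin λ = -0.688774, cos λ = 0.724977.
North component: ΔN = −sin φ cos λ·ΔX − sin φ sin λ·ΔY + cos φ·ΔZ = −(-0.238233)(0.724977)(355) − (-0.238233)(-0.688774)(565) + (0.971208)(575) = 527.05 m.
1° of latitude spans πR/180 = 111195 m, so Δφ = 527.05 / 111195 × 3600 = 17.063″.

Δφ = 17.06″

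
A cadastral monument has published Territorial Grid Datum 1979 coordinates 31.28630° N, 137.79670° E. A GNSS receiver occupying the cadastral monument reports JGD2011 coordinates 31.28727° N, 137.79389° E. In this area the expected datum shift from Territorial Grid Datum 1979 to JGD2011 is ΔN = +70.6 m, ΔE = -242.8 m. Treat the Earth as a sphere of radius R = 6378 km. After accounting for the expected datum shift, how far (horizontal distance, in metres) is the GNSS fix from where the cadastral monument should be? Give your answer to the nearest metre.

45 m

Observed coordinate differences: Δφ = +0.00097°, Δλ = -0.00281°.
Converting to metres (1° lat = 111317 m, cos φ = 0.854583): observed ΔN = 108.0 m, observed ΔE = -267.3 m.
Subtracting the expected shift leaves a residual of 108.0 − (70.6) = 37.4 m north and -267.3 − (-242.8) = -24.5 m east.
Residual distance = √(37.4² + (-24.5)²) = 44.7 m.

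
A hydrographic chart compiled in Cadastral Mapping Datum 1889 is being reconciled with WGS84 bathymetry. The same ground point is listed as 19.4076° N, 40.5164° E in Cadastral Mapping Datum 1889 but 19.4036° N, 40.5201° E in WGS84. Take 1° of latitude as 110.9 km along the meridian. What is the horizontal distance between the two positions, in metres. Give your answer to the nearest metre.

589 m

Δφ = 19.4036° − 19.4076° = -0.0040°; Δλ = 40.5201° − 40.5164° = +0.0037°.
ΔN = Δφ × 110900 = -443.6 m; ΔE = Δλ × 110900 × cos(19.4076°) = +0.0037 × 110900 × 0.943179 = 387.0 m.
Distance = √(ΔE² + ΔN²) = √(387.0² + (-443.6)²) = 588.7 m.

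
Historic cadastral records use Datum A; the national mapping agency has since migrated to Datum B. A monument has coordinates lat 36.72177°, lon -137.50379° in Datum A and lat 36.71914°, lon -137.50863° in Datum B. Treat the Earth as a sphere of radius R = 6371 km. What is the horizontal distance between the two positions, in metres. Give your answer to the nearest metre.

521 m

Δφ = 36.71914° − 36.72177° = -0.00263°; Δλ = -137.50863° − -137.50379° = -0.00484°.
1° along a meridian = πR/180 = 111195 m.
ΔN = Δφ × 111195 = -292.4 m; ΔE = Δλ × 111195 × cos(36.72177°) = -0.00484 × 111195 × 0.801549 = -431.4 m.
Distance = √(ΔE² + ΔN²) = √((-431.4)² + (-292.4)²) = 521.2 m.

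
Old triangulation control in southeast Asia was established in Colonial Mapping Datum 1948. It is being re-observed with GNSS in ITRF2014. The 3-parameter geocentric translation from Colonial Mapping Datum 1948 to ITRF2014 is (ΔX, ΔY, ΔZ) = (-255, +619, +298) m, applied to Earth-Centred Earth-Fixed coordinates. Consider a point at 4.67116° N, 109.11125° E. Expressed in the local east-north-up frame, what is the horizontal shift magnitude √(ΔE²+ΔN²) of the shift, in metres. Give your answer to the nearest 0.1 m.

245.6 m

The local east axis at (φ, λ) is (−sin λ, cos λ, 0), so ΔE = −sin(109.11125°)·(-255) + cos(109.11125°)·619 = 38.28 m.
The local north axis is (−sin φ cos λ, −sin φ sin λ, cos φ), giving ΔN = -6.799 − 47.631 + 297.010 = 242.58 m.
Horizontal magnitude = √(ΔE² + ΔN²) = √(38.28² + 242.58²) = 245.58 m.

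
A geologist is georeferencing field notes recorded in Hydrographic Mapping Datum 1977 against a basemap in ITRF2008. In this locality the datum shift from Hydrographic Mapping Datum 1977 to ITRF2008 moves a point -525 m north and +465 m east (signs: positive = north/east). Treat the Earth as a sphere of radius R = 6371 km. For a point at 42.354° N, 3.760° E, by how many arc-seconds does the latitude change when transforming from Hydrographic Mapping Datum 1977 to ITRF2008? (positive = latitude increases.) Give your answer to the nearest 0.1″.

On a sphere of radius R, 1 rad of latitude = R, so Δφ = ΔN / R = -525.0 / 6371000 = -8.2405e-05 rad = -16.997″.

Δφ = -17.0″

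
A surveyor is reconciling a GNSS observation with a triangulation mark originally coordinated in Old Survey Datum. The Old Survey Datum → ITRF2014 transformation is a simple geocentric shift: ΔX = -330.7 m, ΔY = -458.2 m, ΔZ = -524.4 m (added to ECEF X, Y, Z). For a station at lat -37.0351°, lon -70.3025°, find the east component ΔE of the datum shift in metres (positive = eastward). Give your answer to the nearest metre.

ΔE = -466 m

At φ = -37.0351°, λ = -70.3025°: sin φ = -0.602304, cos φ = 0.798267, sin λ = -0.941485, cos λ = 0.337054.
ΔE = −sin λ·ΔX + cos λ·ΔY = −(-0.941485)·(-330.7) + (0.337054)·(-458.2) = -465.79 m.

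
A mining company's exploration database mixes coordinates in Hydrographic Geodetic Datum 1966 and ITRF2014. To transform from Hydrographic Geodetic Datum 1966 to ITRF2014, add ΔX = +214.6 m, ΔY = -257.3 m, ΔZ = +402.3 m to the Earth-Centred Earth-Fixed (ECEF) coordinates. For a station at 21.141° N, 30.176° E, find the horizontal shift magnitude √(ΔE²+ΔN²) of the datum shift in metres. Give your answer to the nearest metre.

The local east axis at (φ, λ) is (−sin λ, cos λ, 0), so ΔE = −sin(30.176°)·214.6 + cos(30.176°)·(-257.3) = -330.30 m.
The local north axis is (−sin φ cos λ, −sin φ sin λ, cos φ), giving ΔN = -66.910 + 46.646 + 375.223 = 354.96 m.
Horizontal magnitude = √(ΔE² + ΔN²) = √((-330.30)² + 354.96²) = 484.87 m.

485 m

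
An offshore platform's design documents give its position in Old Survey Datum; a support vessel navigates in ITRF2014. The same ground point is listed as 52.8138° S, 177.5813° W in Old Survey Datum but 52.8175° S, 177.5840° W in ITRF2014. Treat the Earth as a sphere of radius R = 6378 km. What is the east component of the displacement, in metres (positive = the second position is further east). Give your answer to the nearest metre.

ΔE = -182 m

Δφ = -52.8175° − -52.8138° = -0.0037°; Δλ = -177.5840° − -177.5813° = -0.0027°.
1° along a meridian = πR/180 = 111317 m.
ΔN = Δφ × 111317 = -411.9 m; ΔE = Δλ × 111317 × cos(-52.8138°) = -0.0027 × 111317 × 0.604407 = -181.7 m.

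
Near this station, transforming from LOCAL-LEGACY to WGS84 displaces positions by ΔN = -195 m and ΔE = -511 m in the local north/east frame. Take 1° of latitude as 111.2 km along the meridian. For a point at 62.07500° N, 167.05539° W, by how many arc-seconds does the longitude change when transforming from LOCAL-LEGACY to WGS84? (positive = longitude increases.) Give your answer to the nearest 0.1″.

Δλ = -35.3″

At latitude 62.07500°, cos φ = 0.468315.
1° of longitude at this latitude = 111.2 × cos φ = 52.08 km, so Δλ = -511.0 / 52076.7 = -0.0098125° = -35.325″.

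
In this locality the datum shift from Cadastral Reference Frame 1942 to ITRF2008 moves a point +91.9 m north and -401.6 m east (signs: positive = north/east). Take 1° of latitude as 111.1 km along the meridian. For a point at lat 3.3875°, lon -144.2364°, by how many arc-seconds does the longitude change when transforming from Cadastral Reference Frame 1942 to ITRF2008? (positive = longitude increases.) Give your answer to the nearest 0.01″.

Δλ = -13.04″

At latitude 3.3875°, cos φ = 0.998253.
1° of longitude at this latitude = 111.1 × cos φ = 110.91 km, so Δλ = -401.6 / 110905.9 = -0.0036211° = -13.036″.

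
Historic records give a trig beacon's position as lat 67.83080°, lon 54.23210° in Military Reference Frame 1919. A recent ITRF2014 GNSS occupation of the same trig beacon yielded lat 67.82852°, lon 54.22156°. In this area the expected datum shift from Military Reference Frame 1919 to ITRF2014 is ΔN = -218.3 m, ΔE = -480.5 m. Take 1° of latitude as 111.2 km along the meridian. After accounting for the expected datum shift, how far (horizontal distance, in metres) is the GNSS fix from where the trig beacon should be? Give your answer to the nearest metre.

Observed coordinate differences: Δφ = -0.00228°, Δλ = -0.01054°.
Converting to metres (1° lat = 111200 m, cos φ = 0.377343): observed ΔN = -253.5 m, observed ΔE = -442.3 m.
Subtracting the expected shift leaves a residual of -253.5 − (-218.3) = -35.2 m north and -442.3 − (-480.5) = 38.2 m east.
Residual distance = √((-35.2)² + 38.2²) = 52.0 m.

52 m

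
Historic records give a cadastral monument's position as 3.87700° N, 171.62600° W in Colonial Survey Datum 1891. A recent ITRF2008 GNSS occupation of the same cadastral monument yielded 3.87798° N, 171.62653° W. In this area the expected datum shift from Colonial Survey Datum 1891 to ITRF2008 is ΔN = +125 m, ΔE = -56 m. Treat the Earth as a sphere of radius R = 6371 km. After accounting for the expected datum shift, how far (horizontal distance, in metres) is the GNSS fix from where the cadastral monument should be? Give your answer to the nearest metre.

Observed coordinate differences: Δφ = +0.00098°, Δλ = -0.00053°.
Converting to metres (1° lat = 111195 m, cos φ = 0.997712): observed ΔN = 109.0 m, observed ΔE = -58.8 m.
Subtracting the expected shift leaves a residual of 109.0 − (125) = -16.0 m north and -58.8 − (-56) = -2.8 m east.
Residual distance = √((-16.0)² + (-2.8)²) = 16.3 m.

16 m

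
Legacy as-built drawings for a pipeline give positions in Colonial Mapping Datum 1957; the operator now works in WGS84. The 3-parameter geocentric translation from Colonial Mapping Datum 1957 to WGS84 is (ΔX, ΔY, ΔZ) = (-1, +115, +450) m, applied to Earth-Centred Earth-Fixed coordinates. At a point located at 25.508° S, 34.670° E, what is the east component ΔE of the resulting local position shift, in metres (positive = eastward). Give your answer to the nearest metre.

At φ = -25.508°, λ = 34.670°: sin φ = -0.430637, cos φ = 0.902525, sin λ = 0.568849, cos λ = 0.822442.
ΔE = −sin λ·ΔX + cos λ·ΔY = −(0.568849)·(-1) + (0.822442)·(115) = 95.15 m.

ΔE = 95 m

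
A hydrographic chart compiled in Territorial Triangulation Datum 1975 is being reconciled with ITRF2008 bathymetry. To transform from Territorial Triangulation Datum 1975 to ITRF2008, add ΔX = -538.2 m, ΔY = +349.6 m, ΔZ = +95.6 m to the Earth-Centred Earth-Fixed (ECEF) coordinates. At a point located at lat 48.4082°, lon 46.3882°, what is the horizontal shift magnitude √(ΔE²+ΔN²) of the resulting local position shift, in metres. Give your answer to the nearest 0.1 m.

648.8 m

At φ = 48.4082°, λ = 46.3882°: sin φ = 0.747893, cos φ = 0.663819, sin λ = 0.724030, cos λ = 0.689769.
ΔE = −sin λ·ΔX + cos λ·ΔY = −(0.724030)·(-538.2) + (0.689769)·(349.6) = 630.82 m.
ΔN = −sin φ cos λ·ΔX − sin φ sin λ·ΔY + cos φ·ΔZ = −(0.747893)(0.689769)(-538.2) − (0.747893)(0.724030)(349.6) + (0.663819)(95.6) = 151.80 m.
Horizontal magnitude = √(ΔE² + ΔN²) = √(630.82² + 151.80²) = 648.82 m.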